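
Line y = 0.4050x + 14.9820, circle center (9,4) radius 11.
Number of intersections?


Substitute y = 0.4050x + 14.9820: (x-9)^2 + (0.4050x+14.9820-4)^2 = 121
Expand to Ax^2 + Bx + C = 0, where b-k = 10.982
A = 1+m^2 = 1.164025
B = 2(m(b-k) - h) = 2(0.4050*10.982 - 9) = -9.10458
C = h^2 + (b-k)^2 - r^2 = 81 + 120.604324 - 121 = 80.604324
disc = B^2-4AC = 82.8934 - 375.3018 = -292.4084
disc < 0

0 intersection points


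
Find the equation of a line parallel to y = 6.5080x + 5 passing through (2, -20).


Parallel lines have equal slopes.
m2 = 6.5080
b2 = -20 - 6.5080*2 = -33.0160

y = 6.5080x - 33.0160


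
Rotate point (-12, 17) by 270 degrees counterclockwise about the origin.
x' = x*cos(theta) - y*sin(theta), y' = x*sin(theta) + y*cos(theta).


cos(270) = 0, sin(270) = -1
x' = -12*0 - 17*(-1) = 17
y' = -12*(-1) + 17*0 = 12

(17, 12)


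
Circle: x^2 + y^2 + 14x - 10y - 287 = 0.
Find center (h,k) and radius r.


h = -D/2 = -14/2 = -7
k = -E/2 = 10/2 = 5
r^2 = h^2 + k^2 - F = 49 + 25 + 287 = 361
r = 19

Center (-7, 5), radius = 19


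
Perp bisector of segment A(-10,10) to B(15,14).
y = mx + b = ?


Midpoint = (2.5, 12)
Slope of AB = dy/dx = 4/25 = 0.1600
Perp slope = -dx/dy = -25/4 = -6.2500
b = My - (perp slope)*Mx = 12 + (25*2.5)/4 = 12 + 15.6250 = 27.6250

y = -6.2500x + 27.6250


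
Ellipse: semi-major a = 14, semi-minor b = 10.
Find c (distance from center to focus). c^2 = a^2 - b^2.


c^2 = 14^2 - 10^2 = 196 - 100 = 96
c = sqrt(96) = 9.7980

c = 9.7980


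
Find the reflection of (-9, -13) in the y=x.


Reflection rule for y=x: (y, x)
(-9, -13) -> (-13, -9)

(-13, -9)


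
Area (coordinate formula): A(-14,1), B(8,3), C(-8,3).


-14*(3-3) = 0
8*(3-1) = 16
-8*(1-3) = 16
sum = 32
Area = |32|/2 = 16.0000

16.0000 sq units


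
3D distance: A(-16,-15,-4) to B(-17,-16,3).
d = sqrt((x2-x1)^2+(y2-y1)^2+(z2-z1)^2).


dx=-1, dy=-1, dz=7
d = sqrt(1+1+49) = sqrt(51) = 7.1414

7.1414


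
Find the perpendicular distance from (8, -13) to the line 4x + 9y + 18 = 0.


|4*8 + 9*(-13) + 18| = |-67| = 67
sqrt(16 + 81) = sqrt(97) = 9.8489
d = 67/sqrt(97) = 6.8028

6.8028


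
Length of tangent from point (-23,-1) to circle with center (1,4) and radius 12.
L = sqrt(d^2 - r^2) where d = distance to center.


d = sqrt((-23-1)^2 + (-1-4)^2) = sqrt(576+25) = 24.5153
L = sqrt(601.0000 - 144) = sqrt(457.0000) = 21.3776

21.3776


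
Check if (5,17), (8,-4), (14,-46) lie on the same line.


5*(-4+ 46) + 8*(-46-17) + 14*(17+ 4)
= 210 - 504 + 294 = 0

Yes, collinear (determinant = 0)


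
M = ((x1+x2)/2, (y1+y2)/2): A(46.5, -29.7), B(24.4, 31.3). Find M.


Mx = (46.5 + 24.4)/2 = 70.9/2 = 35.4500
My = (-29.7 + 31.3)/2 = 1.6/2 = 0.8000

(35.4500, 0.8000)


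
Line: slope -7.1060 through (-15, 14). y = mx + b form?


y - 14 = -7.1060(x + 15)
y = -7.1060x + 14 + 7.1060*(-15)
y = -7.1060x - 92.5900

y = -7.1060x - 92.5900


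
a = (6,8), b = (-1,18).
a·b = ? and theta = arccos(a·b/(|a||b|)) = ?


a·b = 6*(-1) + 8*18 = -6 + 144 = 138
|a| = sqrt(36+64) = 10.0000
|b| = sqrt(1+324) = 18.0278
cos(theta) = 138/(sqrt(100)*sqrt(325)) = 138/sqrt(32500) = 0.765486
theta = arccos(138/sqrt(32500)) = 40.0497 degrees

a·b = 138, theta = 40.0497 deg


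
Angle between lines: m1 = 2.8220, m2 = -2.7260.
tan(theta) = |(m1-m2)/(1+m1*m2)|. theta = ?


m1-m2 = 5.548
1+m1*m2 = -6.692772
tan(theta) = |5.548/(-6.692772)| = 0.828954
theta = arctan(|5.548/(-6.692772)|) = 39.6572 degrees (acute angle)

39.6572 degrees


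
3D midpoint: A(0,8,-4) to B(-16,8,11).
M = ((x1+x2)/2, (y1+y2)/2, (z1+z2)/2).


Mx = (0- 16)/2 = -8.0000
My = (8+8)/2 = 8.0000
Mz = (-4+11)/2 = 3.5000

M = (-8.0000, 8.0000, 3.5000)


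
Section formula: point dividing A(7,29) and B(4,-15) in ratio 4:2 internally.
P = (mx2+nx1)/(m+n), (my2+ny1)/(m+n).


Px = (4*4 + 2*7)/6 = 30/6 = 5.0000
Py = (4*(-15) + 2*29)/6 = -2/6 = -0.3333

P = (5.0000, -0.3333)


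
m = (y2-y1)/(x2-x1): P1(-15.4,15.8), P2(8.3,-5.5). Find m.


dy = -5.5 - 15.8 = -21.3
dx = 8.3 + 15.4 = 23.7
m = -21.3/23.7 = -0.8987

m = -0.8987


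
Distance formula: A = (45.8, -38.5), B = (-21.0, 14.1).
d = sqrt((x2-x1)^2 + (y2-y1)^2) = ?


dx = -21.0 - 45.8 = -66.8
dy = 14.1 + 38.5 = 52.6
d = sqrt(4462.24 + 2766.76) = sqrt(7229.0) = 85.0235

85.0235


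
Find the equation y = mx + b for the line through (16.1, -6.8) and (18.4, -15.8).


m = (-9.0)/(2.3) = -3.9130
b = y1 - m*x1 = -6.8 - (-9.0*16.1)/(2.3) = -6.8 + 63.0000 = 56.2000

y = -3.9130x + 56.2000


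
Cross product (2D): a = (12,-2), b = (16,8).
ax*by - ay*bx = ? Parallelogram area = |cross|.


cross = 12*8 + 2*16 = 96 + 32 = 128
Parallelogram area = |128| = 128

cross = 128, parallelogram area = 128


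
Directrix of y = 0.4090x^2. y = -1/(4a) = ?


a = 0.4090
1/(4a) = 0.6112
directrix: y = -0.6112 = -0.6112

y = -0.6112


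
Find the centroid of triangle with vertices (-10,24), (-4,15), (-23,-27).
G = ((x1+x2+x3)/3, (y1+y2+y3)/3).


Gx = (-10- 4- 23)/3 = -37/3 = -12.3333
Gy = (24+15- 27)/3 = 12/3 = 4.0000

G = (-12.3333, 4.0000)


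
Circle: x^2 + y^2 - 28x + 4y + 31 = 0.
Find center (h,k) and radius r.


h = -D/2 = 28/2 = 14
k = -E/2 = -4/2 = -2
r^2 = h^2 + k^2 - F = 196 + 4 - 31 = 169
r = 13

Center (14, -2), radius = 13


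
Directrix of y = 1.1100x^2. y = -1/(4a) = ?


a = 1.1100
1/(4a) = 0.2252
directrix: y = -0.2252 = -0.2252

y = -0.2252


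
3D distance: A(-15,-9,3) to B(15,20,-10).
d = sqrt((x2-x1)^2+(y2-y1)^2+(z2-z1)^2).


dx=30, dy=29, dz=-13
d = sqrt(900+841+169) = sqrt(1910) = 43.7035

43.7035


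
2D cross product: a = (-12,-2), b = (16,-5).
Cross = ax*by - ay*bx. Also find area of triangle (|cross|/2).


cross = -12*(-5) + 2*16 = 60 + 32 = 92
Triangle area = |92|/2 = 92/2 = 46.0000

cross = 92, triangle area = 46.0000


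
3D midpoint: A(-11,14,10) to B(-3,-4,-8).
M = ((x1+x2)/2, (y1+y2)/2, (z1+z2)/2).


Mx = (-11- 3)/2 = -7.0000
My = (14- 4)/2 = 5.0000
Mz = (10- 8)/2 = 1.0000

M = (-7.0000, 5.0000, 1.0000)


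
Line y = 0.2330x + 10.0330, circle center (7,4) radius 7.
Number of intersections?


Substitute y = 0.2330x + 10.0330: (x-7)^2 + (0.2330x+10.0330-4)^2 = 49
Expand to Ax^2 + Bx + C = 0, where b-k = 6.033
A = 1+m^2 = 1.054289
B = 2(m(b-k) - h) = 2(0.2330*6.033 - 7) = -11.188622
C = h^2 + (b-k)^2 - r^2 = 49 + 36.397089 - 49 = 36.397089
disc = B^2-4AC = 125.1853 - 153.4922 = -28.3069
disc < 0

0 intersection points


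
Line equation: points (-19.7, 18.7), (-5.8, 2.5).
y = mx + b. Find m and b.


m = (-16.2)/(13.9) = -1.1655
b = y1 - m*x1 = 18.7 - (-16.2*(-19.7))/(13.9) = 18.7 - 22.9597 = -4.2597

y = -1.1655x - 4.2597


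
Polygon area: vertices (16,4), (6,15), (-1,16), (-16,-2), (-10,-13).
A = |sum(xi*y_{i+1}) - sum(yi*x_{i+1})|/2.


sum(xi*y_{i+1}) = 16*15 + 6*16 - 1*(-2) - 16*(-13) - 10*4 = 506
sum(yi*x_{i+1}) = 4*6 + 15*(-1) + 16*(-16) - 2*(-10) - 13*16 = -435
Area = |506 + 435|/2 = 941/2 = 470.5000

470.5000 sq units


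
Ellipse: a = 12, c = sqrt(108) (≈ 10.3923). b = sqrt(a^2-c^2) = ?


b^2 = 12^2 - (sqrt(108))^2 = 144 - 108 = 36
b = sqrt(36) = 6

b = 6


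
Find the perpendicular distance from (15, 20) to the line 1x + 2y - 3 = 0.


|1*15 + 2*20 - 3| = |52| = 52
sqrt(1 + 4) = sqrt(5) = 2.2361
d = 52/sqrt(5) = 23.2551

23.2551


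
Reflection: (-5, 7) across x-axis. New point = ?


Reflection rule for x-axis: (x, -y)
(-5, 7) -> (-5, -7)

(-5, -7)


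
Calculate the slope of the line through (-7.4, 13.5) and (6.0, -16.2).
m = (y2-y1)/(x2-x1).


dy = -16.2 - 13.5 = -29.7
dx = 6.0 + 7.4 = 13.4
m = -29.7/13.4 = -2.2164

m = -2.2164


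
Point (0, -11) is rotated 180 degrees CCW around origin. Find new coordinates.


cos(180) = -1, sin(180) = 0
x' = 0*(-1) + 11*0 = 0
y' = 0*0 - 11*(-1) = 11

(0, 11)


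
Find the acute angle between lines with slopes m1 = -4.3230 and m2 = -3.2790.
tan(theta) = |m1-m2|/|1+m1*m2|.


m1-m2 = -1.044
1+m1*m2 = 15.175117
tan(theta) = |-1.044/15.175117| = 0.068797
theta = arctan(|-1.044/15.175117|) = 3.9356 degrees (acute angle)

3.9356 degrees


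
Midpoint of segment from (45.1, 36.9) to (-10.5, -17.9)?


Mx = (45.1 - 10.5)/2 = 34.6/2 = 17.3000
My = (36.9 - 17.9)/2 = 19.0/2 = 9.5000

(17.3000, 9.5000)


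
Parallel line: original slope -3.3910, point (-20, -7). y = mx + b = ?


Parallel lines have equal slopes.
m2 = -3.3910
b2 = -7 + 3.3910*(-20) = -74.8200

y = -3.3910x - 74.8200


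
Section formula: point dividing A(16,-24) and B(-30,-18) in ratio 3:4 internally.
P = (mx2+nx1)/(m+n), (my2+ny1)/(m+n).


Px = (3*(-30) + 4*16)/7 = -26/7 = -3.7143
Py = (3*(-18) + 4*(-24))/7 = -150/7 = -21.4286

P = (-3.7143, -21.4286)


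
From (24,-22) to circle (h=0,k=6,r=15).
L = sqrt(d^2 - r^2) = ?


d = sqrt((24-0)^2 + (-22-6)^2) = sqrt(576+784) = 36.8782
L = sqrt(1360.0000 - 225) = sqrt(1135.0000) = 33.6898

33.6898


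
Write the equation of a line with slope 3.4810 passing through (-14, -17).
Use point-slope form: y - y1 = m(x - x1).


y + 17 = 3.4810(x + 14)
y = 3.4810x - 17 - 3.4810*(-14)
y = 3.4810x + 31.7340

y = 3.4810x + 31.7340


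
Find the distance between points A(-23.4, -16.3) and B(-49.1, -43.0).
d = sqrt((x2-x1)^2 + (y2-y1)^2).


dx = -49.1 + 23.4 = -25.7
dy = -43.0 + 16.3 = -26.7
d = sqrt(660.49 + 712.89) = sqrt(1373.38) = 37.0591

37.0591


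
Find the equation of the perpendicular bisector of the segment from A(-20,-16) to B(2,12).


Midpoint = (-9, -2)
Slope of AB = dy/dx = 28/22 = 1.2727
Perp slope = -dx/dy = -22/28 = -0.7857
b = My - (perp slope)*Mx = -2 + (22*(-9))/28 = -2 - 7.0714 = -9.0714

y = -0.7857x - 9.0714


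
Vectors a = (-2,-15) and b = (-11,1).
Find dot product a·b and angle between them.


a·b = -2*(-11) - 15*1 = 22 - 15 = 7
|a| = sqrt(4+225) = 15.1327
|b| = sqrt(121+1) = 11.0454
cos(theta) = 7/(sqrt(229)*sqrt(122)) = 7/sqrt(27938) = 0.041879
theta = arccos(7/sqrt(27938)) = 87.5998 degrees

a·b = 7, theta = 87.5998 deg


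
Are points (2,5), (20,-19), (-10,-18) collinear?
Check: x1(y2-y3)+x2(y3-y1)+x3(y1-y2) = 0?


2*(-19+ 18) + 20*(-18-5) - 10*(5+ 19)
= -2 - 460 - 240 = -702

No, not collinear (determinant = -702)


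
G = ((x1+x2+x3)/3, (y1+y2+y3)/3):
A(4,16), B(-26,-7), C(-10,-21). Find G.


Gx = (4- 26- 10)/3 = -32/3 = -10.6667
Gy = (16- 7- 21)/3 = -12/3 = -4.0000

G = (-10.6667, -4.0000)


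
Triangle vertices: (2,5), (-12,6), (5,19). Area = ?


2*(6-19) = -26
-12*(19-5) = -168
5*(5-6) = -5
sum = -199
Area = |-199|/2 = 99.5000

99.5000 sq units


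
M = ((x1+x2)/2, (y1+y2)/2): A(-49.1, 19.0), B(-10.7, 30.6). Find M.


Mx = (-49.1 - 10.7)/2 = -59.8/2 = -29.9000
My = (19.0 + 30.6)/2 = 49.6/2 = 24.8000

(-29.9000, 24.8000)


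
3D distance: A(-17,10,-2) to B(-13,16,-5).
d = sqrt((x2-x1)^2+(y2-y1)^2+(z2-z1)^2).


dx=4, dy=6, dz=-3
d = sqrt(16+36+9) = sqrt(61) = 7.8102

7.8102


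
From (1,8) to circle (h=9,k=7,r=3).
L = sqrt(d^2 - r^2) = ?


d = sqrt((1-9)^2 + (8-7)^2) = sqrt(64+1) = 8.0623
L = sqrt(65.0000 - 9) = sqrt(56.0000) = 7.4833

7.4833


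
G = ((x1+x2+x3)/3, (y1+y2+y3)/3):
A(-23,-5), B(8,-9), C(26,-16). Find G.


Gx = (-23+8+26)/3 = 11/3 = 3.6667
Gy = (-5- 9- 16)/3 = -30/3 = -10.0000

G = (3.6667, -10.0000)


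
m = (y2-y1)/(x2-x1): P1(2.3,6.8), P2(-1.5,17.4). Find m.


dy = 17.4 - 6.8 = 10.6
dx = -1.5 - 2.3 = -3.8
m = 10.6/(-3.8) = -2.7895

m = -2.7895


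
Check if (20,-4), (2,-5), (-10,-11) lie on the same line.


20*(-5+ 11) + 2*(-11+ 4) - 10*(-4+ 5)
= 120 - 14 - 10 = 96

No, not collinear (determinant = 96)


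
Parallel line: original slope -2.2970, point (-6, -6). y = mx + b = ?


Parallel lines have equal slopes.
m2 = -2.2970
b2 = -6 + 2.2970*(-6) = -19.7820

y = -2.2970x - 19.7820


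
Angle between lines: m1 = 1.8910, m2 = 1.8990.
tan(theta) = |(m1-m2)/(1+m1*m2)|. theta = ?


m1-m2 = -0.008
1+m1*m2 = 4.591009
tan(theta) = |-0.008/4.591009| = 0.001743
theta = arctan(|-0.008/4.591009|) = 0.0998 degrees (acute angle)

0.0998 degrees


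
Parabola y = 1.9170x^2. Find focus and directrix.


a = 1.9170
1/(4a) = 0.1304
Focus = (0, 0.1304)
Directrix: y = -0.1304

Focus = (0, 0.1304), Directrix: y = -0.1304


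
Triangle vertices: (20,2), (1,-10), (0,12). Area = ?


20*(-10-12) = -440
1*(12-2) = 10
0*(2+ 10) = 0
sum = -430
Area = |-430|/2 = 215.0000

215.0000 sq units


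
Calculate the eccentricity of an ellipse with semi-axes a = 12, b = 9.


c = sqrt(144-81) = sqrt(63) = 7.9373
e = c/a = sqrt(63)/12 = 0.6614

e = 0.6614


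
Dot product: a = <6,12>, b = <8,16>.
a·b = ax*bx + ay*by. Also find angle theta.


a·b = 6*8 + 12*16 = 48 + 192 = 240
|a| = sqrt(36+144) = 13.4164
|b| = sqrt(64+256) = 17.8885
cos(theta) = 240/(sqrt(180)*sqrt(320)) = 240/sqrt(57600) = 1
theta = arccos(240/sqrt(57600)) = 0 degrees

a·b = 240, theta = 0 deg


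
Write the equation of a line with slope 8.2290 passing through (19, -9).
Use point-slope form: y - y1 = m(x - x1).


y + 9 = 8.2290(x - 19)
y = 8.2290x - 9 - 8.2290*19
y = 8.2290x - 165.3510

y = 8.2290x - 165.3510


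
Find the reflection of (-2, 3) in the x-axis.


Reflection rule for x-axis: (x, -y)
(-2, 3) -> (-2, -3)

(-2, -3)


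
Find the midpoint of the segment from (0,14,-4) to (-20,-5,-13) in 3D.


Mx = (0- 20)/2 = -10.0000
My = (14- 5)/2 = 4.5000
Mz = (-4- 13)/2 = -8.5000

M = (-10.0000, 4.5000, -8.5000)


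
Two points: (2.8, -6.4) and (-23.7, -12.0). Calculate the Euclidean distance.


dx = -23.7 - 2.8 = -26.5
dy = -12.0 + 6.4 = -5.6
d = sqrt(702.25 + 31.36) = sqrt(733.61) = 27.0852

27.0852


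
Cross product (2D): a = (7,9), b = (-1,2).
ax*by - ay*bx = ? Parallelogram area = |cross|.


cross = 7*2 - 9*(-1) = 14 + 9 = 23
Parallelogram area = |23| = 23

cross = 23, parallelogram area = 23


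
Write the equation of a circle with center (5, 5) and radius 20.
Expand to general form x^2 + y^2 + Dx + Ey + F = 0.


(x-5)^2 + (y-5)^2 = 20^2
D = -2h = -10, E = -2k = -10
F = h^2+k^2-r^2 = 25+25-400 = -350

x^2 + y^2 - 10x - 10y - 350 = 0


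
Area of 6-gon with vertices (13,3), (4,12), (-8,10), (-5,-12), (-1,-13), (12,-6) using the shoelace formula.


sum(xi*y_{i+1}) = 13*12 + 4*10 - 8*(-12) - 5*(-13) - 1*(-6) + 12*3 = 399
sum(yi*x_{i+1}) = 3*4 + 12*(-8) + 10*(-5) - 12*(-1) - 13*12 - 6*13 = -356
Area = |399 + 356|/2 = 755/2 = 377.5000

377.5000 sq units


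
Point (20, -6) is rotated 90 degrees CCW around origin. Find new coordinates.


cos(90) = 0, sin(90) = 1
x' = 20*0 + 6*1 = 6
y' = 20*1 - 6*0 = 20

(6, 20)


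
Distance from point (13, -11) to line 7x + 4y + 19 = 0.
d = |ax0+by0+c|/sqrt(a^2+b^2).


|7*13 + 4*(-11) + 19| = |66| = 66
sqrt(49 + 16) = sqrt(65) = 8.0623
d = 66/sqrt(65) = 8.1863

8.1863


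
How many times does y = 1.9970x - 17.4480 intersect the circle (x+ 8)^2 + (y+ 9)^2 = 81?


Substitute y = 1.9970x - 17.4480: (x+ 8)^2 + (1.9970x- 17.4480+ 9)^2 = 81
Expand to Ax^2 + Bx + C = 0, where b-k = -8.448
A = 1+m^2 = 4.988009
B = 2(m(b-k) - h) = 2(1.9970*(-8.448) + 8) = -17.741312
C = h^2 + (b-k)^2 - r^2 = 64 + 71.368704 - 81 = 54.368704
disc = B^2-4AC = 314.7542 - 1084.7663 = -770.0121
disc < 0

0 intersection points


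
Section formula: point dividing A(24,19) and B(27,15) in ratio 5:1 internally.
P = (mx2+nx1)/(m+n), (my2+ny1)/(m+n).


Px = (5*27 + 1*24)/6 = 159/6 = 26.5000
Py = (5*15 + 1*19)/6 = 94/6 = 15.6667

P = (26.5000, 15.6667)


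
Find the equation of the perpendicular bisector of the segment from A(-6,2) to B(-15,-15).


Midpoint = (-10.5, -6.5)
Slope of AB = dy/dx = -17/(-9) = 1.8889
Perp slope = -dx/dy = -9/17 = -0.5294
b = My - (perp slope)*Mx = -6.5 + (-9*(-10.5))/(-17) = -6.5 - 5.5588 = -12.0588

y = -0.5294x - 12.0588


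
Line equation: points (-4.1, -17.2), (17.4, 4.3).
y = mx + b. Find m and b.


m = (21.5)/(21.5) = 1.0000
b = y1 - m*x1 = -17.2 - (21.5*(-4.1))/(21.5) = -17.2 + 4.1000 = -13.1000

y = 1.0000x - 13.1000


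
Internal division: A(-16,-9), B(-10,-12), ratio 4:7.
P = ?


Px = (4*(-10) + 7*(-16))/11 = -152/11 = -13.8182
Py = (4*(-12) + 7*(-9))/11 = -111/11 = -10.0909

P = (-13.8182, -10.0909)


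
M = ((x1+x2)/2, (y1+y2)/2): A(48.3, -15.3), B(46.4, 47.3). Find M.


Mx = (48.3 + 46.4)/2 = 94.7/2 = 47.3500
My = (-15.3 + 47.3)/2 = 32/2 = 16.0000

(47.3500, 16.0000)


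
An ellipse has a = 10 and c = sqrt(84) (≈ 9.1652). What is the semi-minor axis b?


b^2 = 10^2 - (sqrt(84))^2 = 100 - 84 = 16
b = sqrt(16) = 4

b = 4


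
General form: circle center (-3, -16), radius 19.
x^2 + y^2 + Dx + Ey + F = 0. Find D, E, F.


(x+ 3)^2 + (y+ 16)^2 = 19^2
D = -2h = 6, E = -2k = 32
F = h^2+k^2-r^2 = 9+256-361 = -96

D = 6, E = 32, F = -96


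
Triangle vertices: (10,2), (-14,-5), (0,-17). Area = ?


10*(-5+ 17) = 120
-14*(-17-2) = 266
0*(2+ 5) = 0
sum = 386
Area = |386|/2 = 193.0000

193.0000 sq units


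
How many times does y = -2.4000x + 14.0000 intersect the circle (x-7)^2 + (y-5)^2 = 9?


Substitute y = -2.4000x + 14.0000: (x-7)^2 + (-2.4000x+14.0000-5)^2 = 9
Expand to Ax^2 + Bx + C = 0, where b-k = 9
A = 1+m^2 = 6.76
B = 2(m(b-k) - h) = 2(-2.4000*9 - 7) = -57.2
C = h^2 + (b-k)^2 - r^2 = 49 + 81 - 9 = 121
disc = B^2-4AC = 3271.8400 - 3271.8400 = 0
disc = 0

1 intersection point (tangent)


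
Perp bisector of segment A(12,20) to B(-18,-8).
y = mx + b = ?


Midpoint = (-3, 6)
Slope of AB = dy/dx = -28/(-30) = 0.9333
Perp slope = -dx/dy = -30/28 = -1.0714
b = My - (perp slope)*Mx = 6 + (-30*(-3))/(-28) = 6 - 3.2143 = 2.7857

y = -1.0714x + 2.7857


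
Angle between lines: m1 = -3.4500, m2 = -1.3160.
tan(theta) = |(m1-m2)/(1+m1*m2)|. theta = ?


m1-m2 = -2.134
1+m1*m2 = 5.5402
tan(theta) = |-2.134/5.5402| = 0.385185
theta = arctan(|-2.134/5.5402|) = 21.0659 degrees (acute angle)

21.0659 degrees


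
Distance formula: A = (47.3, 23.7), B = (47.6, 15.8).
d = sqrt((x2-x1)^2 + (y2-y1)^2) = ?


dx = 47.6 - 47.3 = 0.3
dy = 15.8 - 23.7 = -7.9
d = sqrt(0.09 + 62.41) = sqrt(62.5) = 7.9057

7.9057


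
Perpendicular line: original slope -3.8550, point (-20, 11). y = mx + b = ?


Perpendicular slope = -1/m1 = -1/(-3.8550) = 0.2594
b2 = y0 - m2*x0 = 11 - 20/(-3.8550) = 11 + 5.1881 = 16.1881

y = 0.2594x + 16.1881


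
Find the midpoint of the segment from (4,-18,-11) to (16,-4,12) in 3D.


Mx = (4+16)/2 = 10.0000
My = (-18- 4)/2 = -11.0000
Mz = (-11+12)/2 = 0.5000

M = (10.0000, -11.0000, 0.5000)


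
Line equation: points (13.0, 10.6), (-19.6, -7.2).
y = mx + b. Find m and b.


m = (-17.8)/(-32.6) = 0.5460
b = y1 - m*x1 = 10.6 - (-17.8*13.0)/(-32.6) = 10.6 - 7.0982 = 3.5018

y = 0.5460x + 3.5018


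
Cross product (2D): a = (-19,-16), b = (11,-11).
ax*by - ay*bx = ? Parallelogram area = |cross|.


cross = -19*(-11) + 16*11 = 209 + 176 = 385
Parallelogram area = |385| = 385

cross = 385, parallelogram area = 385


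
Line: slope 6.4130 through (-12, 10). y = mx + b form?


y - 10 = 6.4130(x + 12)
y = 6.4130x + 10 - 6.4130*(-12)
y = 6.4130x + 86.9560

y = 6.4130x + 86.9560


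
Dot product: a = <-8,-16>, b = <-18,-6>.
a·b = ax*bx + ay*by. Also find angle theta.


a·b = -8*(-18) - 16*(-6) = 144 + 96 = 240
|a| = sqrt(64+256) = 17.8885
|b| = sqrt(324+36) = 18.9737
cos(theta) = 240/(sqrt(320)*sqrt(360)) = 240/sqrt(115200) = 0.707107
theta = arccos(240/sqrt(115200)) = 45.0000 degrees

a·b = 240, theta = 45.0000 deg


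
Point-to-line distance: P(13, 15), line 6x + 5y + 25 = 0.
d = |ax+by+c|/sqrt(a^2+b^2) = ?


|6*13 + 5*15 + 25| = |178| = 178
sqrt(36 + 25) = sqrt(61) = 7.8102
d = 178/sqrt(61) = 22.7906

22.7906


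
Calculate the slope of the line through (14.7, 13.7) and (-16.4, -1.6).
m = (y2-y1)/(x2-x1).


dy = -1.6 - 13.7 = -15.3
dx = -16.4 - 14.7 = -31.1
m = -15.3/(-31.1) = 0.4920

m = 0.4920


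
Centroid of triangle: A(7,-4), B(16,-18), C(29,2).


Gx = (7+16+29)/3 = 52/3 = 17.3333
Gy = (-4- 18+2)/3 = -20/3 = -6.6667

G = (17.3333, -6.6667)


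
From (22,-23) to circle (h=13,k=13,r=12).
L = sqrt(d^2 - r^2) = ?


d = sqrt((22-13)^2 + (-23-13)^2) = sqrt(81+1296) = 37.1080
L = sqrt(1377.0000 - 144) = sqrt(1233.0000) = 35.1141

35.1141


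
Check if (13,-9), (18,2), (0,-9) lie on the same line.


13*(2+ 9) + 18*(-9+ 9) + 0*(-9-2)
= 143 + 0 + 0 = 143

No, not collinear (determinant = 143)


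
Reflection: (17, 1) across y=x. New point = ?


Reflection rule for y=x: (y, x)
(17, 1) -> (1, 17)

(1, 17)


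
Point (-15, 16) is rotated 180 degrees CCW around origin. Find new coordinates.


cos(180) = -1, sin(180) = 0
x' = -15*(-1) - 16*0 = 15
y' = -15*0 + 16*(-1) = -16

(15, -16)


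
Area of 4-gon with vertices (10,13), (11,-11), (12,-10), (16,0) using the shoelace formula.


sum(xi*y_{i+1}) = 10*(-11) + 11*(-10) + 12*0 + 16*13 = -12
sum(yi*x_{i+1}) = 13*11 - 11*12 - 10*16 + 0*10 = -149
Area = |-12 + 149|/2 = 137/2 = 68.5000

68.5000 sq units


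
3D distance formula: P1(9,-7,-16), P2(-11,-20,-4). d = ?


dx=-20, dy=-13, dz=12
d = sqrt(400+169+144) = sqrt(713) = 26.7021

26.7021


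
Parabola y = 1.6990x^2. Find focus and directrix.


a = 1.6990
1/(4a) = 0.1471
Focus = (0, 0.1471)
Directrix: y = -0.1471

Focus = (0, 0.1471), Directrix: y = -0.1471


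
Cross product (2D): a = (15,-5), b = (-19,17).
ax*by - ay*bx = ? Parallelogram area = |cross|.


cross = 15*17 + 5*(-19) = 255 - 95 = 160
Parallelogram area = |160| = 160

cross = 160, parallelogram area = 160


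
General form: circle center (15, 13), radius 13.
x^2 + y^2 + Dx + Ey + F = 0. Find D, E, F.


(x-15)^2 + (y-13)^2 = 13^2
D = -2h = -30, E = -2k = -26
F = h^2+k^2-r^2 = 225+169-169 = 225

D = -30, E = -26, F = 225


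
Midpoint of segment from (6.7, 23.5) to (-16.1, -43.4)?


Mx = (6.7 - 16.1)/2 = -9.4/2 = -4.7000
My = (23.5 - 43.4)/2 = -19.9/2 = -9.9500

(-4.7000, -9.9500)


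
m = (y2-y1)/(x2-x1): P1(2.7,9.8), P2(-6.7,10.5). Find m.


dy = 10.5 - 9.8 = 0.7
dx = -6.7 - 2.7 = -9.4
m = 0.7/(-9.4) = -0.0745

m = -0.0745


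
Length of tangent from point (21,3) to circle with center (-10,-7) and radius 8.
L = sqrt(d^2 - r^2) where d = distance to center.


d = sqrt((21+ 10)^2 + (3+ 7)^2) = sqrt(961+100) = 32.5730
L = sqrt(1061.0000 - 64) = sqrt(997.0000) = 31.5753

31.5753


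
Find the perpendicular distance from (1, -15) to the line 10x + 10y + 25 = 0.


|10*1 + 10*(-15) + 25| = |-115| = 115
sqrt(100 + 100) = sqrt(200) = 14.1421
d = 115/sqrt(200) = 8.1317

8.1317


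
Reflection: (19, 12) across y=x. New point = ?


Reflection rule for y=x: (y, x)
(19, 12) -> (12, 19)

(12, 19)


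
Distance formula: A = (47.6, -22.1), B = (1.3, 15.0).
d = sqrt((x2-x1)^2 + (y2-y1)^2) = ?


dx = 1.3 - 47.6 = -46.3
dy = 15.0 + 22.1 = 37.1
d = sqrt(2143.69 + 1376.41) = sqrt(3520.1) = 59.3304

59.3304


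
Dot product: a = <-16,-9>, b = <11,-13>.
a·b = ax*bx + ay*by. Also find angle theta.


a·b = -16*11 - 9*(-13) = -176 + 117 = -59
|a| = sqrt(256+81) = 18.3576
|b| = sqrt(121+169) = 17.0294
cos(theta) = -59/(sqrt(337)*sqrt(290)) = -59/sqrt(97730) = -0.188729
theta = arccos(-59/sqrt(97730)) = 100.8786 degrees

a·b = -59, theta = 100.8786 deg


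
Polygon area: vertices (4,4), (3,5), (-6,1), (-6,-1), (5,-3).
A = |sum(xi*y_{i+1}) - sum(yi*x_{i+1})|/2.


sum(xi*y_{i+1}) = 4*5 + 3*1 - 6*(-1) - 6*(-3) + 5*4 = 67
sum(yi*x_{i+1}) = 4*3 + 5*(-6) + 1*(-6) - 1*5 - 3*4 = -41
Area = |67 + 41|/2 = 108/2 = 54.0000

54.0000 sq units


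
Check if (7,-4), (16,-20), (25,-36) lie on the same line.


7*(-20+ 36) + 16*(-36+ 4) + 25*(-4+ 20)
= 112 - 512 + 400 = 0

Yes, collinear (determinant = 0)


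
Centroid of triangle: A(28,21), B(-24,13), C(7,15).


Gx = (28- 24+7)/3 = 11/3 = 3.6667
Gy = (21+13+15)/3 = 49/3 = 16.3333

G = (3.6667, 16.3333)


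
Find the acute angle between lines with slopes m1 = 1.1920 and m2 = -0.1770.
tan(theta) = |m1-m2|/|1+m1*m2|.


m1-m2 = 1.369
1+m1*m2 = 0.789016
tan(theta) = |1.369/0.789016| = 1.735073
theta = arctan(|1.369/0.789016|) = 60.0432 degrees (acute angle)

60.0432 degrees


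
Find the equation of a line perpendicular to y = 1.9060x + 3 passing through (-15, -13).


Perpendicular slope = -1/m1 = -1/1.9060 = -0.5247
b2 = y0 - m2*x0 = -13 - 15/1.9060 = -13 - 7.8699 = -20.8699

y = -0.5247x - 20.8699


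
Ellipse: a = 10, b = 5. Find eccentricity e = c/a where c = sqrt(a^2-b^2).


c = sqrt(100-25) = sqrt(75) = 8.6603
e = c/a = sqrt(75)/10 = 0.8660

e = 0.8660


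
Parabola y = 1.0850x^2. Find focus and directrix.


a = 1.0850
1/(4a) = 0.2304
Focus = (0, 0.2304)
Directrix: y = -0.2304

Focus = (0, 0.2304), Directrix: y = -0.2304


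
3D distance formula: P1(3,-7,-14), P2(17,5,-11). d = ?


dx=14, dy=12, dz=3
d = sqrt(196+144+9) = sqrt(349) = 18.6815

18.6815


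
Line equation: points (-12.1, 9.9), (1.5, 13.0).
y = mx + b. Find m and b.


m = (3.1)/(13.6) = 0.2279
b = y1 - m*x1 = 9.9 - (3.1*(-12.1))/(13.6) = 9.9 + 2.7581 = 12.6581

y = 0.2279x + 12.6581


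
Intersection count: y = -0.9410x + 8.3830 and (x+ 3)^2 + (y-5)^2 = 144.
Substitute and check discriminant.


Substitute y = -0.9410x + 8.3830: (x+ 3)^2 + (-0.9410x+8.3830-5)^2 = 144
Expand to Ax^2 + Bx + C = 0, where b-k = 3.383
A = 1+m^2 = 1.885481
B = 2(m(b-k) - h) = 2(-0.9410*3.383 + 3) = -0.366806
C = h^2 + (b-k)^2 - r^2 = 9 + 11.444689 - 144 = -123.555311
disc = B^2-4AC = 0.1345 + 931.8448 = 931.9793
disc > 0

2 intersection points


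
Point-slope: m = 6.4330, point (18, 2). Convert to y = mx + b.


y - 2 = 6.4330(x - 18)
y = 6.4330x + 2 - 6.4330*18
y = 6.4330x - 113.7940

y = 6.4330x - 113.7940


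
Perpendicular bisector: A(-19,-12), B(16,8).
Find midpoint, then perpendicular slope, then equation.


Midpoint = (-1.5, -2)
Slope of AB = dy/dx = 20/35 = 0.5714
Perp slope = -dx/dy = -35/20 = -1.7500
b = My - (perp slope)*Mx = -2 + (35*(-1.5))/20 = -2 - 2.6250 = -4.6250

y = -1.7500x - 4.6250


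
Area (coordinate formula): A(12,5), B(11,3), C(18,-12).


12*(3+ 12) = 180
11*(-12-5) = -187
18*(5-3) = 36
sum = 29
Area = |29|/2 = 14.5000

14.5000 sq units


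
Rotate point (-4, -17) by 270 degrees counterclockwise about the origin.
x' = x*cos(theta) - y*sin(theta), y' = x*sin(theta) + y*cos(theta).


cos(270) = 0, sin(270) = -1
x' = -4*0 + 17*(-1) = -17
y' = -4*(-1) - 17*0 = 4

(-17, 4)


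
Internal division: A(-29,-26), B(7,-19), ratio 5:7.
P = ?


Px = (5*7 + 7*(-29))/12 = -168/12 = -14.0000
Py = (5*(-19) + 7*(-26))/12 = -277/12 = -23.0833

P = (-14.0000, -23.0833)


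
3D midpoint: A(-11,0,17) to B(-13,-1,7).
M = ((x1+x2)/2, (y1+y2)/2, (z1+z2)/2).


Mx = (-11- 13)/2 = -12.0000
My = (0- 1)/2 = -0.5000
Mz = (17+7)/2 = 12.0000

M = (-12.0000, -0.5000, 12.0000)


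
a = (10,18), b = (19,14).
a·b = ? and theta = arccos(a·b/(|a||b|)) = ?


a·b = 10*19 + 18*14 = 190 + 252 = 442
|a| = sqrt(100+324) = 20.5913
|b| = sqrt(361+196) = 23.6008
cos(theta) = 442/(sqrt(424)*sqrt(557)) = 442/sqrt(236168) = 0.909519
theta = arccos(442/sqrt(236168)) = 24.5610 degrees

a·b = 442, theta = 24.5610 deg


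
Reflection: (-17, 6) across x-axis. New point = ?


Reflection rule for x-axis: (x, -y)
(-17, 6) -> (-17, -6)

(-17, -6)


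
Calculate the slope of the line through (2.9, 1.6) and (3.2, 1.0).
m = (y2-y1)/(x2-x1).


dy = 1.0 - 1.6 = -0.6
dx = 3.2 - 2.9 = 0.3
m = -0.6/0.3 = -2.0000

m = -2.0000


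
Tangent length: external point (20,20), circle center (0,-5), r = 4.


d = sqrt((20-0)^2 + (20+ 5)^2) = sqrt(400+625) = 32.0156
L = sqrt(1025.0000 - 16) = sqrt(1009.0000) = 31.7648

31.7648


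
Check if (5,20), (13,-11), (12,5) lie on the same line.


5*(-11-5) + 13*(5-20) + 12*(20+ 11)
= -80 - 195 + 372 = 97

No, not collinear (determinant = 97)


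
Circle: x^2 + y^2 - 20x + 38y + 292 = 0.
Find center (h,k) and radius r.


h = -D/2 = 20/2 = 10
k = -E/2 = -38/2 = -19
r^2 = h^2 + k^2 - F = 100 + 361 - 292 = 169
r = 13

Center (10, -19), radius = 13


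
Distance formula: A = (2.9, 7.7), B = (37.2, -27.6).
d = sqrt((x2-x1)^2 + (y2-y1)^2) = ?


dx = 37.2 - 2.9 = 34.3
dy = -27.6 - 7.7 = -35.3
d = sqrt(1176.49 + 1246.09) = sqrt(2422.58) = 49.2197

49.2197


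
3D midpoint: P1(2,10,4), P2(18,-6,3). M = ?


Mx = (2+18)/2 = 10.0000
My = (10- 6)/2 = 2.0000
Mz = (4+3)/2 = 3.5000

M = (10.0000, 2.0000, 3.5000)


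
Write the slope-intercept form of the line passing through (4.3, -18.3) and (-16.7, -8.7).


m = (9.6)/(-21.0) = -0.4571
b = y1 - m*x1 = -18.3 - (9.6*4.3)/(-21.0) = -18.3 + 1.9657 = -16.3343

y = -0.4571x - 16.3343


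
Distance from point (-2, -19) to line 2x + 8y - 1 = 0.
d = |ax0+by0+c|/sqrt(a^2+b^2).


|2*(-2) + 8*(-19) - 1| = |-157| = 157
sqrt(4 + 64) = sqrt(68) = 8.2462
d = 157/sqrt(68) = 19.0390

19.0390


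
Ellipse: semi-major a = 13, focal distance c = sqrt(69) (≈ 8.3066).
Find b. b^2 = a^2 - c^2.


b^2 = 13^2 - (sqrt(69))^2 = 169 - 69 = 100
b = sqrt(100) = 10

b = 10


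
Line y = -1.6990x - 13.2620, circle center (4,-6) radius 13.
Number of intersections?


Substitute y = -1.6990x - 13.2620: (x-4)^2 + (-1.6990x- 13.2620+ 6)^2 = 169
Expand to Ax^2 + Bx + C = 0, where b-k = -7.262
A = 1+m^2 = 3.886601
B = 2(m(b-k) - h) = 2(-1.6990*(-7.262) - 4) = 16.676276
C = h^2 + (b-k)^2 - r^2 = 16 + 52.736644 - 169 = -100.263356
disc = B^2-4AC = 278.0982 + 1558.7346 = 1836.8328
disc > 0

2 intersection points


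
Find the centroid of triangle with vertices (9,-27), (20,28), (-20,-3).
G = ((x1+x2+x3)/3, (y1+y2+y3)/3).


Gx = (9+20- 20)/3 = 9/3 = 3.0000
Gy = (-27+28- 3)/3 = -2/3 = -0.6667

G = (3.0000, -0.6667)


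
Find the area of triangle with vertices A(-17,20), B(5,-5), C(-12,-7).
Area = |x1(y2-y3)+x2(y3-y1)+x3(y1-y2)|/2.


-17*(-5+ 7) = -34
5*(-7-20) = -135
-12*(20+ 5) = -300
sum = -469
Area = |-469|/2 = 234.5000

234.5000 sq units


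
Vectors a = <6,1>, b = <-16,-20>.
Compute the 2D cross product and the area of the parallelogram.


cross = 6*(-20) - 1*(-16) = -120 + 16 = -104
Parallelogram area = |-104| = 104

cross = -104, parallelogram area = 104


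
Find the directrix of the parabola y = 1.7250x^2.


a = 1.7250
1/(4a) = 0.1449
directrix: y = -0.1449 = -0.1449

y = -0.1449


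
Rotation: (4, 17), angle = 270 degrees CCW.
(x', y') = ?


cos(270) = 0, sin(270) = -1
x' = 4*0 - 17*(-1) = 17
y' = 4*(-1) + 17*0 = -4

(17, -4)


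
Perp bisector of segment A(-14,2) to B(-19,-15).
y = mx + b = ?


Midpoint = (-16.5, -6.5)
Slope of AB = dy/dx = -17/(-5) = 3.4000
Perp slope = -dx/dy = -5/17 = -0.2941
b = My - (perp slope)*Mx = -6.5 + (-5*(-16.5))/(-17) = -6.5 - 4.8529 = -11.3529

y = -0.2941x - 11.3529


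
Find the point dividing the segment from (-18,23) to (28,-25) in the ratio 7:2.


Px = (7*28 + 2*(-18))/9 = 160/9 = 17.7778
Py = (7*(-25) + 2*23)/9 = -129/9 = -14.3333

P = (17.7778, -14.3333)


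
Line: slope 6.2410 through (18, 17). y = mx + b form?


y - 17 = 6.2410(x - 18)
y = 6.2410x + 17 - 6.2410*18
y = 6.2410x - 95.3380

y = 6.2410x - 95.3380


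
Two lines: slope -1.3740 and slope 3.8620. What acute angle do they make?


m1-m2 = -5.236
1+m1*m2 = -4.306388
tan(theta) = |-5.236/(-4.306388)| = 1.215868
theta = arctan(|-5.236/(-4.306388)|) = 50.5642 degrees (acute angle)

50.5642 degrees


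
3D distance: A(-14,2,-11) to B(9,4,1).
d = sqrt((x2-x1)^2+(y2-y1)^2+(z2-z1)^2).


dx=23, dy=2, dz=12
d = sqrt(529+4+144) = sqrt(677) = 26.0192

26.0192


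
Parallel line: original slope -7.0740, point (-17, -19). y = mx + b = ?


Parallel lines have equal slopes.
m2 = -7.0740
b2 = -19 + 7.0740*(-17) = -139.2580

y = -7.0740x - 139.2580


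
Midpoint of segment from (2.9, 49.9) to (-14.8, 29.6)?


Mx = (2.9 - 14.8)/2 = -11.9/2 = -5.9500
My = (49.9 + 29.6)/2 = 79.5/2 = 39.7500

(-5.9500, 39.7500)


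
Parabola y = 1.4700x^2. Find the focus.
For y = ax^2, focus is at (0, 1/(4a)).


a = 1.4700
4a = 5.8800
focus = (0, 1/5.8800) = (0, 0.1701)

Focus = (0, 0.1701)


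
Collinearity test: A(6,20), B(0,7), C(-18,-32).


6*(7+ 32) + 0*(-32-20) - 18*(20-7)
= 234 + 0 - 234 = 0

Yes, collinear (determinant = 0)


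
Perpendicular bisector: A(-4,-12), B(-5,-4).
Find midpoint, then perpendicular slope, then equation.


Midpoint = (-4.5, -8)
Slope of AB = dy/dx = 8/(-1) = -8.0000
Perp slope = -dx/dy = 1/8 = 0.1250
b = My - (perp slope)*Mx = -8 + (-1*(-4.5))/8 = -8 + 0.5625 = -7.4375

y = 0.1250x - 7.4375


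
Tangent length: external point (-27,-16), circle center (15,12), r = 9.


d = sqrt((-27-15)^2 + (-16-12)^2) = sqrt(1764+784) = 50.4777
L = sqrt(2548.0000 - 81) = sqrt(2467.0000) = 49.6689

49.6689


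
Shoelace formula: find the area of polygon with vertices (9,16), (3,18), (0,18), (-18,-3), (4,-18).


sum(xi*y_{i+1}) = 9*18 + 3*18 + 0*(-3) - 18*(-18) + 4*16 = 604
sum(yi*x_{i+1}) = 16*3 + 18*0 + 18*(-18) - 3*4 - 18*9 = -450
Area = |604 + 450|/2 = 1054/2 = 527.0000

527.0000 sq units


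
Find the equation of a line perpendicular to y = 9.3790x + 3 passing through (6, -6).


Perpendicular slope = -1/m1 = -1/9.3790 = -0.1066
b2 = y0 - m2*x0 = -6 + 6/9.3790 = -6 + 0.6397 = -5.3603

y = -0.1066x - 5.3603


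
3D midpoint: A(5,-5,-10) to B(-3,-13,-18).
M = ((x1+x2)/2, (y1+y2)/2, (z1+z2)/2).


Mx = (5- 3)/2 = 1.0000
My = (-5- 13)/2 = -9.0000
Mz = (-10- 18)/2 = -14.0000

M = (1.0000, -9.0000, -14.0000)


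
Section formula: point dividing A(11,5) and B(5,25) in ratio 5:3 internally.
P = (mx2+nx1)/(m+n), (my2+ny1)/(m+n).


Px = (5*5 + 3*11)/8 = 58/8 = 7.2500
Py = (5*25 + 3*5)/8 = 140/8 = 17.5000

P = (7.2500, 17.5000)


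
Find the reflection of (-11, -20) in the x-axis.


Reflection rule for x-axis: (x, -y)
(-11, -20) -> (-11, 20)

(-11, 20)


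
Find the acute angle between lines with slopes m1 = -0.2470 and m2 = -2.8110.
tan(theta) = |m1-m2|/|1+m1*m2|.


m1-m2 = 2.564
1+m1*m2 = 1.694317
tan(theta) = |2.564/1.694317| = 1.513294
theta = arctan(|2.564/1.694317|) = 56.5429 degrees (acute angle)

56.5429 degrees


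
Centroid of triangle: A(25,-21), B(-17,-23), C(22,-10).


Gx = (25- 17+22)/3 = 30/3 = 10.0000
Gy = (-21- 23- 10)/3 = -54/3 = -18.0000

G = (10.0000, -18.0000)


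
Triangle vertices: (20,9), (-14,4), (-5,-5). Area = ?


20*(4+ 5) = 180
-14*(-5-9) = 196
-5*(9-4) = -25
sum = 351
Area = |351|/2 = 175.5000

175.5000 sq units


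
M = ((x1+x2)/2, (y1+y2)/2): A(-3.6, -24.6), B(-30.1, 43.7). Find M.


Mx = (-3.6 - 30.1)/2 = -33.7/2 = -16.8500
My = (-24.6 + 43.7)/2 = 19.1/2 = 9.5500

(-16.8500, 9.5500)


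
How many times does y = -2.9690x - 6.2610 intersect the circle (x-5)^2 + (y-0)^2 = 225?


Substitute y = -2.9690x - 6.2610: (x-5)^2 + (-2.9690x- 6.2610-0)^2 = 225
Expand to Ax^2 + Bx + C = 0, where b-k = -6.261
A = 1+m^2 = 9.814961
B = 2(m(b-k) - h) = 2(-2.9690*(-6.261) - 5) = 27.177818
C = h^2 + (b-k)^2 - r^2 = 25 + 39.200121 - 225 = -160.799879
disc = B^2-4AC = 738.6338 + 6312.9782 = 7051.6120
disc > 0

2 intersection points


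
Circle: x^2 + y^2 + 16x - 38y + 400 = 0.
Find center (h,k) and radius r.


h = -D/2 = -16/2 = -8
k = -E/2 = 38/2 = 19
r^2 = h^2 + k^2 - F = 64 + 361 - 400 = 25
r = 5

Center (-8, 19), radius = 5


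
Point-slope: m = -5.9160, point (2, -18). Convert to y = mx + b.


y + 18 = -5.9160(x - 2)
y = -5.9160x - 18 + 5.9160*2
y = -5.9160x - 6.1680

y = -5.9160x - 6.1680


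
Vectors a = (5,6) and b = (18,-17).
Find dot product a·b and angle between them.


a·b = 5*18 + 6*(-17) = 90 - 102 = -12
|a| = sqrt(25+36) = 7.8102
|b| = sqrt(324+289) = 24.7588
cos(theta) = -12/(sqrt(61)*sqrt(613)) = -12/sqrt(37393) = -0.062056
theta = arccos(-12/sqrt(37393)) = 93.5579 degrees

a·b = -12, theta = 93.5579 deg


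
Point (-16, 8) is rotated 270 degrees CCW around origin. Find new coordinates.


cos(270) = 0, sin(270) = -1
x' = -16*0 - 8*(-1) = 8
y' = -16*(-1) + 8*0 = 16

(8, 16)


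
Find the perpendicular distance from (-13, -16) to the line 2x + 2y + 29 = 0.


|2*(-13) + 2*(-16) + 29| = |-29| = 29
sqrt(4 + 4) = sqrt(8) = 2.8284
d = 29/sqrt(8) = 10.2530

10.2530


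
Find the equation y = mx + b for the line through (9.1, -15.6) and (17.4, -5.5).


m = (10.1)/(8.3) = 1.2169
b = y1 - m*x1 = -15.6 - (10.1*9.1)/(8.3) = -15.6 - 11.0735 = -26.6735

y = 1.2169x - 26.6735


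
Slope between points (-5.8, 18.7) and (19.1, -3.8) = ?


dy = -3.8 - 18.7 = -22.5
dx = 19.1 + 5.8 = 24.9
m = -22.5/24.9 = -0.9036

m = -0.9036


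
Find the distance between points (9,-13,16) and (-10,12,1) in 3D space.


dx=-19, dy=25, dz=-15
d = sqrt(361+625+225) = sqrt(1211) = 34.7994

34.7994


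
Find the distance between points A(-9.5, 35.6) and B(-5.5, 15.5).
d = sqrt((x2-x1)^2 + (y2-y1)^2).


dx = -5.5 + 9.5 = 4.0
dy = 15.5 - 35.6 = -20.1
d = sqrt(16.0 + 404.01) = sqrt(420.01) = 20.4941

20.4941


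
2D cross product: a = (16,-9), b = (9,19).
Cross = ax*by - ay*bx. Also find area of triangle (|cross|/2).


cross = 16*19 + 9*9 = 304 + 81 = 385
Triangle area = |385|/2 = 385/2 = 192.5000

cross = 385, triangle area = 192.5000


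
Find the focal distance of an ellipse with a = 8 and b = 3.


c^2 = 8^2 - 3^2 = 64 - 9 = 55
c = sqrt(55) = 7.4162

c = 7.4162


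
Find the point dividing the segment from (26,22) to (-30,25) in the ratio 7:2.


Px = (7*(-30) + 2*26)/9 = -158/9 = -17.5556
Py = (7*25 + 2*22)/9 = 219/9 = 24.3333

P = (-17.5556, 24.3333)


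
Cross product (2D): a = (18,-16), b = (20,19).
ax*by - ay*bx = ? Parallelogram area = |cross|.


cross = 18*19 + 16*20 = 342 + 320 = 662
Parallelogram area = |662| = 662

cross = 662, parallelogram area = 662


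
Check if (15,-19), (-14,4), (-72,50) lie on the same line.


15*(4-50) - 14*(50+ 19) - 72*(-19-4)
= -690 - 966 + 1656 = 0

Yes, collinear (determinant = 0)


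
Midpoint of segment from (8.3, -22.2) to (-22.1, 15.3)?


Mx = (8.3 - 22.1)/2 = -13.8/2 = -6.9000
My = (-22.2 + 15.3)/2 = -6.9/2 = -3.4500

(-6.9000, -3.4500)


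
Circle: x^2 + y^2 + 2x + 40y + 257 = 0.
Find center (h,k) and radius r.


h = -D/2 = -2/2 = -1
k = -E/2 = -40/2 = -20
r^2 = h^2 + k^2 - F = 1 + 400 - 257 = 144
r = 12

Center (-1, -20), radius = 12


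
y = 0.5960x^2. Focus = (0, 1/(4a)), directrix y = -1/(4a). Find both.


a = 0.5960
1/(4a) = 0.4195
Focus = (0, 0.4195)
Directrix: y = -0.4195

Focus = (0, 0.4195), Directrix: y = -0.4195


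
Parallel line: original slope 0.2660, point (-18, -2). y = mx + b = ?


Parallel lines have equal slopes.
m2 = 0.2660
b2 = -2 - 0.2660*(-18) = 2.7880

y = 0.2660x + 2.7880


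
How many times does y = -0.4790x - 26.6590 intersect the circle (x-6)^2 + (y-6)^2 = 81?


Substitute y = -0.4790x - 26.6590: (x-6)^2 + (-0.4790x- 26.6590-6)^2 = 81
Expand to Ax^2 + Bx + C = 0, where b-k = -32.659
A = 1+m^2 = 1.229441
B = 2(m(b-k) - h) = 2(-0.4790*(-32.659) - 6) = 19.287322
C = h^2 + (b-k)^2 - r^2 = 36 + 1066.610281 - 81 = 1021.610281
disc = B^2-4AC = 372.0008 - 5024.0383 = -4652.0375
disc < 0

0 intersection points


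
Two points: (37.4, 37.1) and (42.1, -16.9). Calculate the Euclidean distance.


dx = 42.1 - 37.4 = 4.7
dy = -16.9 - 37.1 = -54.0
d = sqrt(22.09 + 2916.0) = sqrt(2938.09) = 54.2042

54.2042


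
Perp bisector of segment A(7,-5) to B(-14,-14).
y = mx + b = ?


Midpoint = (-3.5, -9.5)
Slope of AB = dy/dx = -9/(-21) = 0.4286
Perp slope = -dx/dy = -21/9 = -2.3333
b = My - (perp slope)*Mx = -9.5 + (-21*(-3.5))/(-9) = -9.5 - 8.1667 = -17.6667

y = -2.3333x - 17.6667


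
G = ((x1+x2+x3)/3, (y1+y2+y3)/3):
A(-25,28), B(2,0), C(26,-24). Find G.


Gx = (-25+2+26)/3 = 3/3 = 1.0000
Gy = (28+0- 24)/3 = 4/3 = 1.3333

G = (1.0000, 1.3333)


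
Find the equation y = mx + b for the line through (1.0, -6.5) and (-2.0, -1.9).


m = (4.6)/(-3.0) = -1.5333
b = y1 - m*x1 = -6.5 - (4.6*1.0)/(-3.0) = -6.5 + 1.5333 = -4.9667

y = -1.5333x - 4.9667
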